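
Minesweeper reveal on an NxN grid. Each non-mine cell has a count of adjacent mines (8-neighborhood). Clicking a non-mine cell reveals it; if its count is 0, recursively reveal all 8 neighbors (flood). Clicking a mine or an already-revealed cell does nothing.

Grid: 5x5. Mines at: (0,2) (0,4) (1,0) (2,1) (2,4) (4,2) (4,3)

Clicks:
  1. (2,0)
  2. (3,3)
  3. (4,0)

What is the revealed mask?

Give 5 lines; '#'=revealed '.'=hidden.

Answer: .....
.....
#....
##.#.
##...

Derivation:
Click 1 (2,0) count=2: revealed 1 new [(2,0)] -> total=1
Click 2 (3,3) count=3: revealed 1 new [(3,3)] -> total=2
Click 3 (4,0) count=0: revealed 4 new [(3,0) (3,1) (4,0) (4,1)] -> total=6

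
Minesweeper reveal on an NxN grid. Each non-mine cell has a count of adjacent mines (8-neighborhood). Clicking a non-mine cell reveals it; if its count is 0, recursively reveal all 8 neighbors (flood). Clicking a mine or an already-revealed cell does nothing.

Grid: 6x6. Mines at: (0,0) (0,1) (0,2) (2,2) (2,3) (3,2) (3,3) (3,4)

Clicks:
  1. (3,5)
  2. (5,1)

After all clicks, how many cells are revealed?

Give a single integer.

Answer: 19

Derivation:
Click 1 (3,5) count=1: revealed 1 new [(3,5)] -> total=1
Click 2 (5,1) count=0: revealed 18 new [(1,0) (1,1) (2,0) (2,1) (3,0) (3,1) (4,0) (4,1) (4,2) (4,3) (4,4) (4,5) (5,0) (5,1) (5,2) (5,3) (5,4) (5,5)] -> total=19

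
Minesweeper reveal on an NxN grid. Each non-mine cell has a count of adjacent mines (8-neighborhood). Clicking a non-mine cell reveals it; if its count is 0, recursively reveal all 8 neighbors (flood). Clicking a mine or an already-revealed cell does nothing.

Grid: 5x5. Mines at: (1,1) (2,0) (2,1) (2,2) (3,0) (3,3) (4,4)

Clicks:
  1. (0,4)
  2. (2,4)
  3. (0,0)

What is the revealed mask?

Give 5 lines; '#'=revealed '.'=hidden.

Click 1 (0,4) count=0: revealed 8 new [(0,2) (0,3) (0,4) (1,2) (1,3) (1,4) (2,3) (2,4)] -> total=8
Click 2 (2,4) count=1: revealed 0 new [(none)] -> total=8
Click 3 (0,0) count=1: revealed 1 new [(0,0)] -> total=9

Answer: #.###
..###
...##
.....
.....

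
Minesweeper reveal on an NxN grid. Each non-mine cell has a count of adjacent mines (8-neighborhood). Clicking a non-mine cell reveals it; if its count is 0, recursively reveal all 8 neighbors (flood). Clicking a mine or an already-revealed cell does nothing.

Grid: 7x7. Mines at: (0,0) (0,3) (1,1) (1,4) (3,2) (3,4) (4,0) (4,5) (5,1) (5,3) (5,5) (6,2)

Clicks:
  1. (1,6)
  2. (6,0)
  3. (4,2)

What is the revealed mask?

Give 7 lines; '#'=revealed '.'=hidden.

Click 1 (1,6) count=0: revealed 8 new [(0,5) (0,6) (1,5) (1,6) (2,5) (2,6) (3,5) (3,6)] -> total=8
Click 2 (6,0) count=1: revealed 1 new [(6,0)] -> total=9
Click 3 (4,2) count=3: revealed 1 new [(4,2)] -> total=10

Answer: .....##
.....##
.....##
.....##
..#....
.......
#......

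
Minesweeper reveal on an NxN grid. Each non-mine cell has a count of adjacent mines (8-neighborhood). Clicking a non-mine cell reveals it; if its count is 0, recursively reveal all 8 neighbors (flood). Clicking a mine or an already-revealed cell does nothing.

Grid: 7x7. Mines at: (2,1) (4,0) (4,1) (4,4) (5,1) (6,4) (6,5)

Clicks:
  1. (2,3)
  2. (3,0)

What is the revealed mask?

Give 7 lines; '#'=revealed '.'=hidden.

Answer: #######
#######
..#####
#.#####
.....##
.....##
.......

Derivation:
Click 1 (2,3) count=0: revealed 28 new [(0,0) (0,1) (0,2) (0,3) (0,4) (0,5) (0,6) (1,0) (1,1) (1,2) (1,3) (1,4) (1,5) (1,6) (2,2) (2,3) (2,4) (2,5) (2,6) (3,2) (3,3) (3,4) (3,5) (3,6) (4,5) (4,6) (5,5) (5,6)] -> total=28
Click 2 (3,0) count=3: revealed 1 new [(3,0)] -> total=29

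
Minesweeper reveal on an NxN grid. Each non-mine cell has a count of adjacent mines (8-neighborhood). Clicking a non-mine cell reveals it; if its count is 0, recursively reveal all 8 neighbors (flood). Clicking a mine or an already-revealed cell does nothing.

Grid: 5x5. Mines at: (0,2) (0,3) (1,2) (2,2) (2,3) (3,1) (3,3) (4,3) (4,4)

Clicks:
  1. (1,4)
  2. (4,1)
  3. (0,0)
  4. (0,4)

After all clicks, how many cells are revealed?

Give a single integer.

Click 1 (1,4) count=2: revealed 1 new [(1,4)] -> total=1
Click 2 (4,1) count=1: revealed 1 new [(4,1)] -> total=2
Click 3 (0,0) count=0: revealed 6 new [(0,0) (0,1) (1,0) (1,1) (2,0) (2,1)] -> total=8
Click 4 (0,4) count=1: revealed 1 new [(0,4)] -> total=9

Answer: 9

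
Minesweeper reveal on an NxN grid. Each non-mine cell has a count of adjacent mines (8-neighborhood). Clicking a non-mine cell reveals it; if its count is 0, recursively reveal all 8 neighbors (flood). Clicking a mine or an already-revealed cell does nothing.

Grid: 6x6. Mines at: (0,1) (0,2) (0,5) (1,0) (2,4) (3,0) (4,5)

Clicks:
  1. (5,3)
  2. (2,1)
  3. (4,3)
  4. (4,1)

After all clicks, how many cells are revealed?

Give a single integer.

Click 1 (5,3) count=0: revealed 20 new [(1,1) (1,2) (1,3) (2,1) (2,2) (2,3) (3,1) (3,2) (3,3) (3,4) (4,0) (4,1) (4,2) (4,3) (4,4) (5,0) (5,1) (5,2) (5,3) (5,4)] -> total=20
Click 2 (2,1) count=2: revealed 0 new [(none)] -> total=20
Click 3 (4,3) count=0: revealed 0 new [(none)] -> total=20
Click 4 (4,1) count=1: revealed 0 new [(none)] -> total=20

Answer: 20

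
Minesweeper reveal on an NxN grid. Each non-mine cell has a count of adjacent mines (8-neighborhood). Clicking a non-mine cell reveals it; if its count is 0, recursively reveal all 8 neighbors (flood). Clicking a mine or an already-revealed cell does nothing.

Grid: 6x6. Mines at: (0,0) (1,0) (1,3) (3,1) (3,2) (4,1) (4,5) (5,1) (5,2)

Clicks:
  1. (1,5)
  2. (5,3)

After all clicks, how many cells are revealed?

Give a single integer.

Click 1 (1,5) count=0: revealed 8 new [(0,4) (0,5) (1,4) (1,5) (2,4) (2,5) (3,4) (3,5)] -> total=8
Click 2 (5,3) count=1: revealed 1 new [(5,3)] -> total=9

Answer: 9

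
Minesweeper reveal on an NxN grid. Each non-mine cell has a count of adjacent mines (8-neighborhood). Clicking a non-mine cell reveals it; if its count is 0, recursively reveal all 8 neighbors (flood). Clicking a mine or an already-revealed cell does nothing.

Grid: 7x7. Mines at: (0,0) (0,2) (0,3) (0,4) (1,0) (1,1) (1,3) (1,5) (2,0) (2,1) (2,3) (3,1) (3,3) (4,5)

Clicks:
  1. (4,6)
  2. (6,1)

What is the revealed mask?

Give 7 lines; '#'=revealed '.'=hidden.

Click 1 (4,6) count=1: revealed 1 new [(4,6)] -> total=1
Click 2 (6,1) count=0: revealed 19 new [(4,0) (4,1) (4,2) (4,3) (4,4) (5,0) (5,1) (5,2) (5,3) (5,4) (5,5) (5,6) (6,0) (6,1) (6,2) (6,3) (6,4) (6,5) (6,6)] -> total=20

Answer: .......
.......
.......
.......
#####.#
#######
#######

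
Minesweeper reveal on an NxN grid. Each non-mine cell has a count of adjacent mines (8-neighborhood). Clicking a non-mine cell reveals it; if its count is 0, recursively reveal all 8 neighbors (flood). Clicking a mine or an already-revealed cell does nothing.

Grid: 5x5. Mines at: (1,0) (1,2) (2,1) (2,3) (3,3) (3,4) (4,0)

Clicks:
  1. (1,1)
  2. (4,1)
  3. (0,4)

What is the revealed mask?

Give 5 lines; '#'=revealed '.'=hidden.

Click 1 (1,1) count=3: revealed 1 new [(1,1)] -> total=1
Click 2 (4,1) count=1: revealed 1 new [(4,1)] -> total=2
Click 3 (0,4) count=0: revealed 4 new [(0,3) (0,4) (1,3) (1,4)] -> total=6

Answer: ...##
.#.##
.....
.....
.#...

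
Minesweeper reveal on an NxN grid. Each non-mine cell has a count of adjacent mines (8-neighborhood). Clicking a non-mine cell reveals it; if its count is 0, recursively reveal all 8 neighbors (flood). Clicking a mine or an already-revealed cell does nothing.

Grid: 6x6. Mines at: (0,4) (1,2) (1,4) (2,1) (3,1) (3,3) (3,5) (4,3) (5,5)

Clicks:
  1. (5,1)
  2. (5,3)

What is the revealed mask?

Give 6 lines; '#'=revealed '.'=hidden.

Click 1 (5,1) count=0: revealed 6 new [(4,0) (4,1) (4,2) (5,0) (5,1) (5,2)] -> total=6
Click 2 (5,3) count=1: revealed 1 new [(5,3)] -> total=7

Answer: ......
......
......
......
###...
####..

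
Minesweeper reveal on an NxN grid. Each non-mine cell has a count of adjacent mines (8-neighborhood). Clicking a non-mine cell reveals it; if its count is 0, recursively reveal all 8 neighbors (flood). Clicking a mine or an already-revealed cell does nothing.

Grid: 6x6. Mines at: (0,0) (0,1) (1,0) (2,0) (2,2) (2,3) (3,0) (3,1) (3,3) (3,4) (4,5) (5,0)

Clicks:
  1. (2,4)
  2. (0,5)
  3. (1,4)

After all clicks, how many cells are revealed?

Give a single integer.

Click 1 (2,4) count=3: revealed 1 new [(2,4)] -> total=1
Click 2 (0,5) count=0: revealed 9 new [(0,2) (0,3) (0,4) (0,5) (1,2) (1,3) (1,4) (1,5) (2,5)] -> total=10
Click 3 (1,4) count=1: revealed 0 new [(none)] -> total=10

Answer: 10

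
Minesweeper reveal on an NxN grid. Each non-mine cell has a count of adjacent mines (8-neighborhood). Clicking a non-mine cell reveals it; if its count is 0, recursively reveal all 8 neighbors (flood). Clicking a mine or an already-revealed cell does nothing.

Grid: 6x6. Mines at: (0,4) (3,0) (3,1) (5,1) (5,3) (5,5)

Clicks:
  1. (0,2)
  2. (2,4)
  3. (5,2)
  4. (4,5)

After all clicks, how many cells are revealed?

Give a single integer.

Answer: 25

Derivation:
Click 1 (0,2) count=0: revealed 24 new [(0,0) (0,1) (0,2) (0,3) (1,0) (1,1) (1,2) (1,3) (1,4) (1,5) (2,0) (2,1) (2,2) (2,3) (2,4) (2,5) (3,2) (3,3) (3,4) (3,5) (4,2) (4,3) (4,4) (4,5)] -> total=24
Click 2 (2,4) count=0: revealed 0 new [(none)] -> total=24
Click 3 (5,2) count=2: revealed 1 new [(5,2)] -> total=25
Click 4 (4,5) count=1: revealed 0 new [(none)] -> total=25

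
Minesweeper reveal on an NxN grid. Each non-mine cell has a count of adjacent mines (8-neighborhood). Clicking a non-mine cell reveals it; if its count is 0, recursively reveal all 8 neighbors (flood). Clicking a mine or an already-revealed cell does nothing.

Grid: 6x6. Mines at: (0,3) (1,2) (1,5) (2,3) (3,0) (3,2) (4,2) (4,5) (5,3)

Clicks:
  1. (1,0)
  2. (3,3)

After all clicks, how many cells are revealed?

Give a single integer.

Click 1 (1,0) count=0: revealed 6 new [(0,0) (0,1) (1,0) (1,1) (2,0) (2,1)] -> total=6
Click 2 (3,3) count=3: revealed 1 new [(3,3)] -> total=7

Answer: 7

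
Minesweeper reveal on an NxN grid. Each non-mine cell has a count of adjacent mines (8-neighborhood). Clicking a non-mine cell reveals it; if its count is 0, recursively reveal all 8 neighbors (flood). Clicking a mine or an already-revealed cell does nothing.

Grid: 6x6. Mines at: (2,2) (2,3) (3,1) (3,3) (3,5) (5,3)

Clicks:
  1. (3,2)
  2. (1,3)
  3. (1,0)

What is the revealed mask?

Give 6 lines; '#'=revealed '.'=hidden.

Answer: ######
######
##..##
..#...
......
......

Derivation:
Click 1 (3,2) count=4: revealed 1 new [(3,2)] -> total=1
Click 2 (1,3) count=2: revealed 1 new [(1,3)] -> total=2
Click 3 (1,0) count=0: revealed 15 new [(0,0) (0,1) (0,2) (0,3) (0,4) (0,5) (1,0) (1,1) (1,2) (1,4) (1,5) (2,0) (2,1) (2,4) (2,5)] -> total=17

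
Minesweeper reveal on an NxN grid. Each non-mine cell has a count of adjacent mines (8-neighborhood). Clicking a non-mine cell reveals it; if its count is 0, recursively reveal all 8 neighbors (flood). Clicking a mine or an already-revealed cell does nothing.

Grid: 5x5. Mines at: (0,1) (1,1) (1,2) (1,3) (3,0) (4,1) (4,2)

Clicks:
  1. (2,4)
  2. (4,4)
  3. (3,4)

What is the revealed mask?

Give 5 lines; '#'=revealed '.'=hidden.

Answer: .....
.....
...##
...##
...##

Derivation:
Click 1 (2,4) count=1: revealed 1 new [(2,4)] -> total=1
Click 2 (4,4) count=0: revealed 5 new [(2,3) (3,3) (3,4) (4,3) (4,4)] -> total=6
Click 3 (3,4) count=0: revealed 0 new [(none)] -> total=6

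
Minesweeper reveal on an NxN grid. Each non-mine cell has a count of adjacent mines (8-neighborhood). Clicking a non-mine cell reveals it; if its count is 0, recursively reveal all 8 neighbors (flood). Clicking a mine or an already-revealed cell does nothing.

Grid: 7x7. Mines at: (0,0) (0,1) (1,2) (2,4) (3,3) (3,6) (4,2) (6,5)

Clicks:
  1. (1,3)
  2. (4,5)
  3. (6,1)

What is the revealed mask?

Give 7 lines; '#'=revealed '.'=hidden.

Answer: .......
##.#...
##.....
##.....
##...#.
#####..
#####..

Derivation:
Click 1 (1,3) count=2: revealed 1 new [(1,3)] -> total=1
Click 2 (4,5) count=1: revealed 1 new [(4,5)] -> total=2
Click 3 (6,1) count=0: revealed 18 new [(1,0) (1,1) (2,0) (2,1) (3,0) (3,1) (4,0) (4,1) (5,0) (5,1) (5,2) (5,3) (5,4) (6,0) (6,1) (6,2) (6,3) (6,4)] -> total=20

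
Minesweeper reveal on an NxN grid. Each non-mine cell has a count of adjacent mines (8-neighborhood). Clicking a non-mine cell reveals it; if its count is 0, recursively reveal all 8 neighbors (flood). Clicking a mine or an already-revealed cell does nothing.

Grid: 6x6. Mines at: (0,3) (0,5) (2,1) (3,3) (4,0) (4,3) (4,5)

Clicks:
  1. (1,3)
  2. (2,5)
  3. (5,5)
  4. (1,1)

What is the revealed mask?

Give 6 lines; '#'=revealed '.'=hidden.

Click 1 (1,3) count=1: revealed 1 new [(1,3)] -> total=1
Click 2 (2,5) count=0: revealed 6 new [(1,4) (1,5) (2,4) (2,5) (3,4) (3,5)] -> total=7
Click 3 (5,5) count=1: revealed 1 new [(5,5)] -> total=8
Click 4 (1,1) count=1: revealed 1 new [(1,1)] -> total=9

Answer: ......
.#.###
....##
....##
......
.....#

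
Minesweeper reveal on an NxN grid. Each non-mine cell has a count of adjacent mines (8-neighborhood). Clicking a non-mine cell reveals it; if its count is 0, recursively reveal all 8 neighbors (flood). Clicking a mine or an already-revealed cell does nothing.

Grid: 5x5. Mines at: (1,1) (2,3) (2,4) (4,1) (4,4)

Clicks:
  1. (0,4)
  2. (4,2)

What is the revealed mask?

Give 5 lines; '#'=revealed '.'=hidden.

Click 1 (0,4) count=0: revealed 6 new [(0,2) (0,3) (0,4) (1,2) (1,3) (1,4)] -> total=6
Click 2 (4,2) count=1: revealed 1 new [(4,2)] -> total=7

Answer: ..###
..###
.....
.....
..#..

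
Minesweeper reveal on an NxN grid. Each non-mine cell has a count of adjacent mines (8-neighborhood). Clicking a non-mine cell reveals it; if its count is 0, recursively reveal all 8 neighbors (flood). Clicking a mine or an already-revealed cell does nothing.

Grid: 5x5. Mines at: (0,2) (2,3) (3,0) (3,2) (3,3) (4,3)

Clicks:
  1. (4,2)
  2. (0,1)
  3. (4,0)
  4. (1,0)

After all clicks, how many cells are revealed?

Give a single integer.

Answer: 8

Derivation:
Click 1 (4,2) count=3: revealed 1 new [(4,2)] -> total=1
Click 2 (0,1) count=1: revealed 1 new [(0,1)] -> total=2
Click 3 (4,0) count=1: revealed 1 new [(4,0)] -> total=3
Click 4 (1,0) count=0: revealed 5 new [(0,0) (1,0) (1,1) (2,0) (2,1)] -> total=8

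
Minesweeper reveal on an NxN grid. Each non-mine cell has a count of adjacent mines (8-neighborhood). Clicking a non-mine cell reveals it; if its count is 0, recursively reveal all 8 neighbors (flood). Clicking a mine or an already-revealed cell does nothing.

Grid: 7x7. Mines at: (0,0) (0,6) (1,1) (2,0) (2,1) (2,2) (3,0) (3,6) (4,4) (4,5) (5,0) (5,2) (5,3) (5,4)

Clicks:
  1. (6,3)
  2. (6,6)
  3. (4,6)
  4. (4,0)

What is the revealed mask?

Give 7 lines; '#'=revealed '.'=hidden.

Answer: .......
.......
.......
.......
#.....#
.....##
...#.##

Derivation:
Click 1 (6,3) count=3: revealed 1 new [(6,3)] -> total=1
Click 2 (6,6) count=0: revealed 4 new [(5,5) (5,6) (6,5) (6,6)] -> total=5
Click 3 (4,6) count=2: revealed 1 new [(4,6)] -> total=6
Click 4 (4,0) count=2: revealed 1 new [(4,0)] -> total=7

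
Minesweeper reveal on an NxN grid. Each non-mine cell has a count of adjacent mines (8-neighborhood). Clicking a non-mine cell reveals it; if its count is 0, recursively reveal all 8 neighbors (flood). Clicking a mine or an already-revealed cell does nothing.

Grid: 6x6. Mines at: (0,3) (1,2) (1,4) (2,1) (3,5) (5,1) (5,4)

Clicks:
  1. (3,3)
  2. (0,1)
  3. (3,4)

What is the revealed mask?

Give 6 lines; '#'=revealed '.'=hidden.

Answer: .#....
......
..###.
..###.
..###.
......

Derivation:
Click 1 (3,3) count=0: revealed 9 new [(2,2) (2,3) (2,4) (3,2) (3,3) (3,4) (4,2) (4,3) (4,4)] -> total=9
Click 2 (0,1) count=1: revealed 1 new [(0,1)] -> total=10
Click 3 (3,4) count=1: revealed 0 new [(none)] -> total=10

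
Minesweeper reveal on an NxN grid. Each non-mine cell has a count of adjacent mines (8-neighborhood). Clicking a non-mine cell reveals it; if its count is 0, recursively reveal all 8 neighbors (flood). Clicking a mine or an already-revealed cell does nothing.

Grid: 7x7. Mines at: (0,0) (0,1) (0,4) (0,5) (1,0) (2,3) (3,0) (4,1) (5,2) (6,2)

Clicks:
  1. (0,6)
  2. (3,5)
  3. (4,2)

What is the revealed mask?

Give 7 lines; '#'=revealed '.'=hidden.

Click 1 (0,6) count=1: revealed 1 new [(0,6)] -> total=1
Click 2 (3,5) count=0: revealed 22 new [(1,4) (1,5) (1,6) (2,4) (2,5) (2,6) (3,3) (3,4) (3,5) (3,6) (4,3) (4,4) (4,5) (4,6) (5,3) (5,4) (5,5) (5,6) (6,3) (6,4) (6,5) (6,6)] -> total=23
Click 3 (4,2) count=2: revealed 1 new [(4,2)] -> total=24

Answer: ......#
....###
....###
...####
..#####
...####
...####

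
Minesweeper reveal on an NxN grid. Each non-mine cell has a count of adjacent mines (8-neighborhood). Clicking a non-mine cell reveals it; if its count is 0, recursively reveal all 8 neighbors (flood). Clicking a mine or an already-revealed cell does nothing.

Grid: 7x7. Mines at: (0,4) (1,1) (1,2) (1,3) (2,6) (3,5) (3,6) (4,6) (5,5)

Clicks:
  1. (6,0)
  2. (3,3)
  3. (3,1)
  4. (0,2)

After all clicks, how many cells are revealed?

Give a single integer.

Click 1 (6,0) count=0: revealed 25 new [(2,0) (2,1) (2,2) (2,3) (2,4) (3,0) (3,1) (3,2) (3,3) (3,4) (4,0) (4,1) (4,2) (4,3) (4,4) (5,0) (5,1) (5,2) (5,3) (5,4) (6,0) (6,1) (6,2) (6,3) (6,4)] -> total=25
Click 2 (3,3) count=0: revealed 0 new [(none)] -> total=25
Click 3 (3,1) count=0: revealed 0 new [(none)] -> total=25
Click 4 (0,2) count=3: revealed 1 new [(0,2)] -> total=26

Answer: 26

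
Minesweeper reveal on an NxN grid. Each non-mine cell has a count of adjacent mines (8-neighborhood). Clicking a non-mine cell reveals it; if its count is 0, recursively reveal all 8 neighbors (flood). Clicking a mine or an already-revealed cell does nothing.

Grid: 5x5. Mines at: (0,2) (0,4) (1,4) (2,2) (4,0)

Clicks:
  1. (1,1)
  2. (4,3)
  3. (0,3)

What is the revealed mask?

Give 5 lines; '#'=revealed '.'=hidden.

Click 1 (1,1) count=2: revealed 1 new [(1,1)] -> total=1
Click 2 (4,3) count=0: revealed 10 new [(2,3) (2,4) (3,1) (3,2) (3,3) (3,4) (4,1) (4,2) (4,3) (4,4)] -> total=11
Click 3 (0,3) count=3: revealed 1 new [(0,3)] -> total=12

Answer: ...#.
.#...
...##
.####
.####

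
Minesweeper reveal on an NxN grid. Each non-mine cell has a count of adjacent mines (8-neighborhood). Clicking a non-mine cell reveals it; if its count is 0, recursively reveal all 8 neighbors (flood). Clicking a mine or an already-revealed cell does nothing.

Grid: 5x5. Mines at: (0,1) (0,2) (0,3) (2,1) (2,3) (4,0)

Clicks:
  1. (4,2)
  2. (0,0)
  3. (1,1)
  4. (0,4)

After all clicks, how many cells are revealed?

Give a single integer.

Answer: 11

Derivation:
Click 1 (4,2) count=0: revealed 8 new [(3,1) (3,2) (3,3) (3,4) (4,1) (4,2) (4,3) (4,4)] -> total=8
Click 2 (0,0) count=1: revealed 1 new [(0,0)] -> total=9
Click 3 (1,1) count=3: revealed 1 new [(1,1)] -> total=10
Click 4 (0,4) count=1: revealed 1 new [(0,4)] -> total=11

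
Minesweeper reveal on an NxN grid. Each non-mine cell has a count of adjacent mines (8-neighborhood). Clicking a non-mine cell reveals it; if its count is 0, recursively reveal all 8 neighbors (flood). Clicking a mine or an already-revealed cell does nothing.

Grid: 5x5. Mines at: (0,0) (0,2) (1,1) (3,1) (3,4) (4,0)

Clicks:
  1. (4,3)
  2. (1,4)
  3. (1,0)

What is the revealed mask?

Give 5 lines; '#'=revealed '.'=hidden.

Answer: ...##
#..##
...##
.....
...#.

Derivation:
Click 1 (4,3) count=1: revealed 1 new [(4,3)] -> total=1
Click 2 (1,4) count=0: revealed 6 new [(0,3) (0,4) (1,3) (1,4) (2,3) (2,4)] -> total=7
Click 3 (1,0) count=2: revealed 1 new [(1,0)] -> total=8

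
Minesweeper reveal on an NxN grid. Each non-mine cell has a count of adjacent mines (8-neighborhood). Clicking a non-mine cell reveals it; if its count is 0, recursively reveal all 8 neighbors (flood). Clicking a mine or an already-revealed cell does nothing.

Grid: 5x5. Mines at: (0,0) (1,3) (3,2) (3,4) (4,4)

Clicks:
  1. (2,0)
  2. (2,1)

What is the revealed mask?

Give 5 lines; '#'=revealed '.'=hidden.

Answer: .....
##...
##...
##...
##...

Derivation:
Click 1 (2,0) count=0: revealed 8 new [(1,0) (1,1) (2,0) (2,1) (3,0) (3,1) (4,0) (4,1)] -> total=8
Click 2 (2,1) count=1: revealed 0 new [(none)] -> total=8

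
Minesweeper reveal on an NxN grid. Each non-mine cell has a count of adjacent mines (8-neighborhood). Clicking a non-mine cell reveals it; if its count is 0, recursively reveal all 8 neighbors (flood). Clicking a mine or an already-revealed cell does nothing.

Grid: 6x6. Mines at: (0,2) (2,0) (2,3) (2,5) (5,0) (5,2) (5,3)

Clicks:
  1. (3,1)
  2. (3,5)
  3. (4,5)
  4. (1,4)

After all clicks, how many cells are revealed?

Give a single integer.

Click 1 (3,1) count=1: revealed 1 new [(3,1)] -> total=1
Click 2 (3,5) count=1: revealed 1 new [(3,5)] -> total=2
Click 3 (4,5) count=0: revealed 5 new [(3,4) (4,4) (4,5) (5,4) (5,5)] -> total=7
Click 4 (1,4) count=2: revealed 1 new [(1,4)] -> total=8

Answer: 8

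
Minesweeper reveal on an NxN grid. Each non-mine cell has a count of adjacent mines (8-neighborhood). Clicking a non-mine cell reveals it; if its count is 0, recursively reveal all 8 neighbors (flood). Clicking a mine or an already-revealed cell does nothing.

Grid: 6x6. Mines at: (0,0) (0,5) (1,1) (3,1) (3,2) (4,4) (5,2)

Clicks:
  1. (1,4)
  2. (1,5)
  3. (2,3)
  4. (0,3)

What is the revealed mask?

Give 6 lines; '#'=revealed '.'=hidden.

Click 1 (1,4) count=1: revealed 1 new [(1,4)] -> total=1
Click 2 (1,5) count=1: revealed 1 new [(1,5)] -> total=2
Click 3 (2,3) count=1: revealed 1 new [(2,3)] -> total=3
Click 4 (0,3) count=0: revealed 11 new [(0,2) (0,3) (0,4) (1,2) (1,3) (2,2) (2,4) (2,5) (3,3) (3,4) (3,5)] -> total=14

Answer: ..###.
..####
..####
...###
......
......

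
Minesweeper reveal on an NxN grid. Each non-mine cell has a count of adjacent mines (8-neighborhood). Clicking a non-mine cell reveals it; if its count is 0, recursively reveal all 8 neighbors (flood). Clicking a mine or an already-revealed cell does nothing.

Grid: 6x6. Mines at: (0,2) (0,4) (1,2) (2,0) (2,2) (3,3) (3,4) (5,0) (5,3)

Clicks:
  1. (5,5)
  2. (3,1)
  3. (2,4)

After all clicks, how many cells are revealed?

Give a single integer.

Answer: 6

Derivation:
Click 1 (5,5) count=0: revealed 4 new [(4,4) (4,5) (5,4) (5,5)] -> total=4
Click 2 (3,1) count=2: revealed 1 new [(3,1)] -> total=5
Click 3 (2,4) count=2: revealed 1 new [(2,4)] -> total=6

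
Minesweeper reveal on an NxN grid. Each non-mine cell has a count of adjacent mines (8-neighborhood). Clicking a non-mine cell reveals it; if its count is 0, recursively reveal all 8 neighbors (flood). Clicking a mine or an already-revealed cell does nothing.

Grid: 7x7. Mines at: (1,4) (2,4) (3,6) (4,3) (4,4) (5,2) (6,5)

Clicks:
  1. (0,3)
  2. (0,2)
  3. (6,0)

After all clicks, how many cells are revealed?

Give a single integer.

Click 1 (0,3) count=1: revealed 1 new [(0,3)] -> total=1
Click 2 (0,2) count=0: revealed 22 new [(0,0) (0,1) (0,2) (1,0) (1,1) (1,2) (1,3) (2,0) (2,1) (2,2) (2,3) (3,0) (3,1) (3,2) (3,3) (4,0) (4,1) (4,2) (5,0) (5,1) (6,0) (6,1)] -> total=23
Click 3 (6,0) count=0: revealed 0 new [(none)] -> total=23

Answer: 23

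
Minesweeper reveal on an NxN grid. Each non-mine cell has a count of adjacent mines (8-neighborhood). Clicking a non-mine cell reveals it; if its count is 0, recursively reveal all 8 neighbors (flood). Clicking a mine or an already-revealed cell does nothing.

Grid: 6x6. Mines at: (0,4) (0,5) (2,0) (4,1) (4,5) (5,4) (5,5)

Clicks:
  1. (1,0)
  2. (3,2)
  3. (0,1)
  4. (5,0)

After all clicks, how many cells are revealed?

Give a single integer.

Click 1 (1,0) count=1: revealed 1 new [(1,0)] -> total=1
Click 2 (3,2) count=1: revealed 1 new [(3,2)] -> total=2
Click 3 (0,1) count=0: revealed 21 new [(0,0) (0,1) (0,2) (0,3) (1,1) (1,2) (1,3) (1,4) (1,5) (2,1) (2,2) (2,3) (2,4) (2,5) (3,1) (3,3) (3,4) (3,5) (4,2) (4,3) (4,4)] -> total=23
Click 4 (5,0) count=1: revealed 1 new [(5,0)] -> total=24

Answer: 24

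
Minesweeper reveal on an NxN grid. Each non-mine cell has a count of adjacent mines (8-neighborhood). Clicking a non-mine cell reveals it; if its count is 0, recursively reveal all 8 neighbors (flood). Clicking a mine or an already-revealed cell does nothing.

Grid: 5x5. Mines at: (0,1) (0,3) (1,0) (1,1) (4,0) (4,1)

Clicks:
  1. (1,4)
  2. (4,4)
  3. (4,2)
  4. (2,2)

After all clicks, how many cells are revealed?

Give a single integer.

Click 1 (1,4) count=1: revealed 1 new [(1,4)] -> total=1
Click 2 (4,4) count=0: revealed 11 new [(1,2) (1,3) (2,2) (2,3) (2,4) (3,2) (3,3) (3,4) (4,2) (4,3) (4,4)] -> total=12
Click 3 (4,2) count=1: revealed 0 new [(none)] -> total=12
Click 4 (2,2) count=1: revealed 0 new [(none)] -> total=12

Answer: 12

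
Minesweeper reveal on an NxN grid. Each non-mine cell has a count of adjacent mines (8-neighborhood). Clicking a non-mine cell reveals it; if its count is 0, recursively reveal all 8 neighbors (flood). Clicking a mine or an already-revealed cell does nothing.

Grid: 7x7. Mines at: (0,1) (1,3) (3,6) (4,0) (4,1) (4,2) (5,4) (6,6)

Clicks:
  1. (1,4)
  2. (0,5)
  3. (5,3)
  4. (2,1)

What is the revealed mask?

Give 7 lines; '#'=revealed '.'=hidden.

Answer: ....###
###.###
###.###
###....
.......
...#...
.......

Derivation:
Click 1 (1,4) count=1: revealed 1 new [(1,4)] -> total=1
Click 2 (0,5) count=0: revealed 8 new [(0,4) (0,5) (0,6) (1,5) (1,6) (2,4) (2,5) (2,6)] -> total=9
Click 3 (5,3) count=2: revealed 1 new [(5,3)] -> total=10
Click 4 (2,1) count=0: revealed 9 new [(1,0) (1,1) (1,2) (2,0) (2,1) (2,2) (3,0) (3,1) (3,2)] -> total=19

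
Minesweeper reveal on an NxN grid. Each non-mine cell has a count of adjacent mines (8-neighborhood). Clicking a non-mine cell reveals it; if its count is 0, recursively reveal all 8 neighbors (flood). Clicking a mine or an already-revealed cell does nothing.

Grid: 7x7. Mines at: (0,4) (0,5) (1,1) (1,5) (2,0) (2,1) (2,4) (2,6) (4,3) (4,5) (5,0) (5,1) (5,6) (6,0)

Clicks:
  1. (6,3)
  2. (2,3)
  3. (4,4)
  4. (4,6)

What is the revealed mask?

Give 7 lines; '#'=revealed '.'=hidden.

Click 1 (6,3) count=0: revealed 8 new [(5,2) (5,3) (5,4) (5,5) (6,2) (6,3) (6,4) (6,5)] -> total=8
Click 2 (2,3) count=1: revealed 1 new [(2,3)] -> total=9
Click 3 (4,4) count=2: revealed 1 new [(4,4)] -> total=10
Click 4 (4,6) count=2: revealed 1 new [(4,6)] -> total=11

Answer: .......
.......
...#...
.......
....#.#
..####.
..####.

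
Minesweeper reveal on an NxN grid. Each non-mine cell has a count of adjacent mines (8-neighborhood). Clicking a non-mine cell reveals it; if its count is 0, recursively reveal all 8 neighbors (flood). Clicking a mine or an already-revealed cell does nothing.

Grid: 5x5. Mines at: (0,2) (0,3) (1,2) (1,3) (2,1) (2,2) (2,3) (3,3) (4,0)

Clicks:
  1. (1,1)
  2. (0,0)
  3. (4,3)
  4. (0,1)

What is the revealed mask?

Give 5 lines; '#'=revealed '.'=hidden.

Answer: ##...
##...
.....
.....
...#.

Derivation:
Click 1 (1,1) count=4: revealed 1 new [(1,1)] -> total=1
Click 2 (0,0) count=0: revealed 3 new [(0,0) (0,1) (1,0)] -> total=4
Click 3 (4,3) count=1: revealed 1 new [(4,3)] -> total=5
Click 4 (0,1) count=2: revealed 0 new [(none)] -> total=5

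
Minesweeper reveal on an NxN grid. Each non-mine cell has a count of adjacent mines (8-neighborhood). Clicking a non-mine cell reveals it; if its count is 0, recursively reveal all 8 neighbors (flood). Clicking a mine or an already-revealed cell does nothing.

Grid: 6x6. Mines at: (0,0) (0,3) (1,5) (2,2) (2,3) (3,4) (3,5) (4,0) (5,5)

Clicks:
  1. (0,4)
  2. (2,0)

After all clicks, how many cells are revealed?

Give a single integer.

Click 1 (0,4) count=2: revealed 1 new [(0,4)] -> total=1
Click 2 (2,0) count=0: revealed 6 new [(1,0) (1,1) (2,0) (2,1) (3,0) (3,1)] -> total=7

Answer: 7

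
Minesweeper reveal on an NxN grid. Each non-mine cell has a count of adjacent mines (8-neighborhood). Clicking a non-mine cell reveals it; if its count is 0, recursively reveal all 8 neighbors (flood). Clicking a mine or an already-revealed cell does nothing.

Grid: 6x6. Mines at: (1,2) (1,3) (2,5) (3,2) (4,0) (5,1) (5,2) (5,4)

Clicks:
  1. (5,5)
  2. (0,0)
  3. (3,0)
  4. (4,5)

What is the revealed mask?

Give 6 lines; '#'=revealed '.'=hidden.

Click 1 (5,5) count=1: revealed 1 new [(5,5)] -> total=1
Click 2 (0,0) count=0: revealed 8 new [(0,0) (0,1) (1,0) (1,1) (2,0) (2,1) (3,0) (3,1)] -> total=9
Click 3 (3,0) count=1: revealed 0 new [(none)] -> total=9
Click 4 (4,5) count=1: revealed 1 new [(4,5)] -> total=10

Answer: ##....
##....
##....
##....
.....#
.....#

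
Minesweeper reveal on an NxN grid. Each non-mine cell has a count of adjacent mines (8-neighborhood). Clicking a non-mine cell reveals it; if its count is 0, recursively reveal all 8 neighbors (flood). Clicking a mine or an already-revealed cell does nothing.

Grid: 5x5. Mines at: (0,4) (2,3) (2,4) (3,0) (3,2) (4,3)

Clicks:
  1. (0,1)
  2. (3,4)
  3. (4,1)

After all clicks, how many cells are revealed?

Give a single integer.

Answer: 13

Derivation:
Click 1 (0,1) count=0: revealed 11 new [(0,0) (0,1) (0,2) (0,3) (1,0) (1,1) (1,2) (1,3) (2,0) (2,1) (2,2)] -> total=11
Click 2 (3,4) count=3: revealed 1 new [(3,4)] -> total=12
Click 3 (4,1) count=2: revealed 1 new [(4,1)] -> total=13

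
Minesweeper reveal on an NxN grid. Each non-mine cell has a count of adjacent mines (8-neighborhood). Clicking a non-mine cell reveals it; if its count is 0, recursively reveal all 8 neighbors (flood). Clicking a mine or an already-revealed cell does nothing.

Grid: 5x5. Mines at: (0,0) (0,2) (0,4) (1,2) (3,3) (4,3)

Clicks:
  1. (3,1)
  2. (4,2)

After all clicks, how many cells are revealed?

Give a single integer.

Click 1 (3,1) count=0: revealed 11 new [(1,0) (1,1) (2,0) (2,1) (2,2) (3,0) (3,1) (3,2) (4,0) (4,1) (4,2)] -> total=11
Click 2 (4,2) count=2: revealed 0 new [(none)] -> total=11

Answer: 11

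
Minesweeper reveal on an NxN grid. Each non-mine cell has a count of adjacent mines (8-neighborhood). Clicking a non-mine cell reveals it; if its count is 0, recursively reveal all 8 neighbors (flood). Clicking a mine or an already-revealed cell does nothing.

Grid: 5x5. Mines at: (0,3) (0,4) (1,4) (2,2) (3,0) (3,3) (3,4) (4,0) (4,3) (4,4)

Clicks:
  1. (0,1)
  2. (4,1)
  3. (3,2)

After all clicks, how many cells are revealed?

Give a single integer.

Answer: 10

Derivation:
Click 1 (0,1) count=0: revealed 8 new [(0,0) (0,1) (0,2) (1,0) (1,1) (1,2) (2,0) (2,1)] -> total=8
Click 2 (4,1) count=2: revealed 1 new [(4,1)] -> total=9
Click 3 (3,2) count=3: revealed 1 new [(3,2)] -> total=10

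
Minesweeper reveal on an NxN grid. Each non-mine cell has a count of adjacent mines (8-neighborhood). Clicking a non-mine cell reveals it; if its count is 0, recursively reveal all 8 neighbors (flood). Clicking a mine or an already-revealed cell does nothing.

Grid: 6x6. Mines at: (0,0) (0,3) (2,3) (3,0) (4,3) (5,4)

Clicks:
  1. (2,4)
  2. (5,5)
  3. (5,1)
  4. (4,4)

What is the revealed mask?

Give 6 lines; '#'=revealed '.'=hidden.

Answer: ......
......
....#.
......
###.#.
###..#

Derivation:
Click 1 (2,4) count=1: revealed 1 new [(2,4)] -> total=1
Click 2 (5,5) count=1: revealed 1 new [(5,5)] -> total=2
Click 3 (5,1) count=0: revealed 6 new [(4,0) (4,1) (4,2) (5,0) (5,1) (5,2)] -> total=8
Click 4 (4,4) count=2: revealed 1 new [(4,4)] -> total=9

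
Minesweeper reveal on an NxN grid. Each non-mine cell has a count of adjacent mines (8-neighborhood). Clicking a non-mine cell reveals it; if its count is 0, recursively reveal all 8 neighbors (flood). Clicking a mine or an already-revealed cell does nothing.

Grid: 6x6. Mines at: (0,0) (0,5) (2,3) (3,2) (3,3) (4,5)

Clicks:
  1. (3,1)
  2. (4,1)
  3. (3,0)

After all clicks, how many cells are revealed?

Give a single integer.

Answer: 16

Derivation:
Click 1 (3,1) count=1: revealed 1 new [(3,1)] -> total=1
Click 2 (4,1) count=1: revealed 1 new [(4,1)] -> total=2
Click 3 (3,0) count=0: revealed 14 new [(1,0) (1,1) (2,0) (2,1) (3,0) (4,0) (4,2) (4,3) (4,4) (5,0) (5,1) (5,2) (5,3) (5,4)] -> total=16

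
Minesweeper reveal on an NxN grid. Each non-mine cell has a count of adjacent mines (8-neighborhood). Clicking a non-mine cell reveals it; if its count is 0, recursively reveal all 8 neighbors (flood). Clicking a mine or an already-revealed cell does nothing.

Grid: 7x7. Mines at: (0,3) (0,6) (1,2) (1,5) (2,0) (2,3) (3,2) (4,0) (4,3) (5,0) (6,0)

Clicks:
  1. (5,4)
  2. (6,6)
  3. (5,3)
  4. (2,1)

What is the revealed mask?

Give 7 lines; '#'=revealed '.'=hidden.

Answer: .......
.......
.#..###
....###
....###
.######
.######

Derivation:
Click 1 (5,4) count=1: revealed 1 new [(5,4)] -> total=1
Click 2 (6,6) count=0: revealed 20 new [(2,4) (2,5) (2,6) (3,4) (3,5) (3,6) (4,4) (4,5) (4,6) (5,1) (5,2) (5,3) (5,5) (5,6) (6,1) (6,2) (6,3) (6,4) (6,5) (6,6)] -> total=21
Click 3 (5,3) count=1: revealed 0 new [(none)] -> total=21
Click 4 (2,1) count=3: revealed 1 new [(2,1)] -> total=22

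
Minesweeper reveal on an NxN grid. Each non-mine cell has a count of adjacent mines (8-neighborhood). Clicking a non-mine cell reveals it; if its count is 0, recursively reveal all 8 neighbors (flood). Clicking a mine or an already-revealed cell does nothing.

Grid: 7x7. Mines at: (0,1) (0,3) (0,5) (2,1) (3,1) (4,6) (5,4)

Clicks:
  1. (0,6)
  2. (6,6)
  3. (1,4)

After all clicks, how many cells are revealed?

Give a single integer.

Answer: 6

Derivation:
Click 1 (0,6) count=1: revealed 1 new [(0,6)] -> total=1
Click 2 (6,6) count=0: revealed 4 new [(5,5) (5,6) (6,5) (6,6)] -> total=5
Click 3 (1,4) count=2: revealed 1 new [(1,4)] -> total=6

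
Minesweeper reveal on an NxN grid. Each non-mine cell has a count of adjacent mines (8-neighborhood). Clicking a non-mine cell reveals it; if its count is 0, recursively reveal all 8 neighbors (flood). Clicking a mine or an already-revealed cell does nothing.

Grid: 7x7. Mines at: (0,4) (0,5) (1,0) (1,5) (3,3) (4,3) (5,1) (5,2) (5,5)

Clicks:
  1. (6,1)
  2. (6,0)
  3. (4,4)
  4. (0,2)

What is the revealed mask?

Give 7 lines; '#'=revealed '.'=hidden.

Answer: .###...
.###...
.###...
.......
....#..
.......
##.....

Derivation:
Click 1 (6,1) count=2: revealed 1 new [(6,1)] -> total=1
Click 2 (6,0) count=1: revealed 1 new [(6,0)] -> total=2
Click 3 (4,4) count=3: revealed 1 new [(4,4)] -> total=3
Click 4 (0,2) count=0: revealed 9 new [(0,1) (0,2) (0,3) (1,1) (1,2) (1,3) (2,1) (2,2) (2,3)] -> total=12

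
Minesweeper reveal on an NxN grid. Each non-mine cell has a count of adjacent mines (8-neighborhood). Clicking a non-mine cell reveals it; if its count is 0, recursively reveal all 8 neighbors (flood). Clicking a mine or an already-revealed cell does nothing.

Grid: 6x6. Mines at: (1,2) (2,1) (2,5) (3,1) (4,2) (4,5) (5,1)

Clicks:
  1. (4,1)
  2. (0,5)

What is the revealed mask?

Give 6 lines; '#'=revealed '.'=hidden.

Answer: ...###
...###
......
......
.#....
......

Derivation:
Click 1 (4,1) count=3: revealed 1 new [(4,1)] -> total=1
Click 2 (0,5) count=0: revealed 6 new [(0,3) (0,4) (0,5) (1,3) (1,4) (1,5)] -> total=7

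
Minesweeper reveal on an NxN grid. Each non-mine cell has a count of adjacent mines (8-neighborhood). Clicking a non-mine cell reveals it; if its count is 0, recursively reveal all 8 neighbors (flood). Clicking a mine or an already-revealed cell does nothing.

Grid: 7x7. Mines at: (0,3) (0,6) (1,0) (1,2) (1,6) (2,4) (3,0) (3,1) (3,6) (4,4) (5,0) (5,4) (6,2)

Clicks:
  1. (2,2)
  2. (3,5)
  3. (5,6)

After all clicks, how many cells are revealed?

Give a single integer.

Click 1 (2,2) count=2: revealed 1 new [(2,2)] -> total=1
Click 2 (3,5) count=3: revealed 1 new [(3,5)] -> total=2
Click 3 (5,6) count=0: revealed 6 new [(4,5) (4,6) (5,5) (5,6) (6,5) (6,6)] -> total=8

Answer: 8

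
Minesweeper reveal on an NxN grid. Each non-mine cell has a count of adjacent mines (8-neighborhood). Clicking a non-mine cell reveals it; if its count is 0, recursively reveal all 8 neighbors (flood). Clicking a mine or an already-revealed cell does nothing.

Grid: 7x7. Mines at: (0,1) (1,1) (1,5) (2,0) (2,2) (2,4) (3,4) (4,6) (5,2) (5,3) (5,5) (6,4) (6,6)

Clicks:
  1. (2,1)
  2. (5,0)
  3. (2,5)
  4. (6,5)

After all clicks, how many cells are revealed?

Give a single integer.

Click 1 (2,1) count=3: revealed 1 new [(2,1)] -> total=1
Click 2 (5,0) count=0: revealed 8 new [(3,0) (3,1) (4,0) (4,1) (5,0) (5,1) (6,0) (6,1)] -> total=9
Click 3 (2,5) count=3: revealed 1 new [(2,5)] -> total=10
Click 4 (6,5) count=3: revealed 1 new [(6,5)] -> total=11

Answer: 11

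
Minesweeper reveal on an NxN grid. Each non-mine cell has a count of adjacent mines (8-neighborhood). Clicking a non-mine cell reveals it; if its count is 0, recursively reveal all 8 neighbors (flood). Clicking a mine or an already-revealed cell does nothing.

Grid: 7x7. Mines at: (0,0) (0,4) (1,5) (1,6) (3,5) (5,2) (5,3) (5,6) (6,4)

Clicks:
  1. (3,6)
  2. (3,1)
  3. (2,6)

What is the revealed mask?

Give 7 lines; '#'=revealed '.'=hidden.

Answer: .###...
#####..
#####.#
#####.#
#####..
##.....
##.....

Derivation:
Click 1 (3,6) count=1: revealed 1 new [(3,6)] -> total=1
Click 2 (3,1) count=0: revealed 27 new [(0,1) (0,2) (0,3) (1,0) (1,1) (1,2) (1,3) (1,4) (2,0) (2,1) (2,2) (2,3) (2,4) (3,0) (3,1) (3,2) (3,3) (3,4) (4,0) (4,1) (4,2) (4,3) (4,4) (5,0) (5,1) (6,0) (6,1)] -> total=28
Click 3 (2,6) count=3: revealed 1 new [(2,6)] -> total=29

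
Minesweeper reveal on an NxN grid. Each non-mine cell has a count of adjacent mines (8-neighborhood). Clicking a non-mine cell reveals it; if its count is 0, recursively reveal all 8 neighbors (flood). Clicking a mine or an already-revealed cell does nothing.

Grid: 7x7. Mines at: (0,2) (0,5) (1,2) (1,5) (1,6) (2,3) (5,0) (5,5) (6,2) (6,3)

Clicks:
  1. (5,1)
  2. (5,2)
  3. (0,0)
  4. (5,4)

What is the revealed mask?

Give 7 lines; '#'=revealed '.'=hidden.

Answer: ##.....
##.....
###....
#####..
#####..
.####..
.......

Derivation:
Click 1 (5,1) count=2: revealed 1 new [(5,1)] -> total=1
Click 2 (5,2) count=2: revealed 1 new [(5,2)] -> total=2
Click 3 (0,0) count=0: revealed 19 new [(0,0) (0,1) (1,0) (1,1) (2,0) (2,1) (2,2) (3,0) (3,1) (3,2) (3,3) (3,4) (4,0) (4,1) (4,2) (4,3) (4,4) (5,3) (5,4)] -> total=21
Click 4 (5,4) count=2: revealed 0 new [(none)] -> total=21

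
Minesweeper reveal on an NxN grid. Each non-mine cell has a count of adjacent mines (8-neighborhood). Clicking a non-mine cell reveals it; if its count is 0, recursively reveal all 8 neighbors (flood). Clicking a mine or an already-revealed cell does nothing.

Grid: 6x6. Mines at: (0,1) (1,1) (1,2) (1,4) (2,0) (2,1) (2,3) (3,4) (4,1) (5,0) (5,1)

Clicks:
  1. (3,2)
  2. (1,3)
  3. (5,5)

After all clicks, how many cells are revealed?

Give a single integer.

Answer: 10

Derivation:
Click 1 (3,2) count=3: revealed 1 new [(3,2)] -> total=1
Click 2 (1,3) count=3: revealed 1 new [(1,3)] -> total=2
Click 3 (5,5) count=0: revealed 8 new [(4,2) (4,3) (4,4) (4,5) (5,2) (5,3) (5,4) (5,5)] -> total=10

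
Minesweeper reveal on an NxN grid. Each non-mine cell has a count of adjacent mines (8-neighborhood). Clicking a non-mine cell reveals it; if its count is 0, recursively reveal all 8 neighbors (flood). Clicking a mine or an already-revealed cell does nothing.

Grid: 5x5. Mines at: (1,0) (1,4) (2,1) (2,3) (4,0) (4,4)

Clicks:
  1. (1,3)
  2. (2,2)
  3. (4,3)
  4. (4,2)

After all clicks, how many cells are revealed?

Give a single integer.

Click 1 (1,3) count=2: revealed 1 new [(1,3)] -> total=1
Click 2 (2,2) count=2: revealed 1 new [(2,2)] -> total=2
Click 3 (4,3) count=1: revealed 1 new [(4,3)] -> total=3
Click 4 (4,2) count=0: revealed 5 new [(3,1) (3,2) (3,3) (4,1) (4,2)] -> total=8

Answer: 8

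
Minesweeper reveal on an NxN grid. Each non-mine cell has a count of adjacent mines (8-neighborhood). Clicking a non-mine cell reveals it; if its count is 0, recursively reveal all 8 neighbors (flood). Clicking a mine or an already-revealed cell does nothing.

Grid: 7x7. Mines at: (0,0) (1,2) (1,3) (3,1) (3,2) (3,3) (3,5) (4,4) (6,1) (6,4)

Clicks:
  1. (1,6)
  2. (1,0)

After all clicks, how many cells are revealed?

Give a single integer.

Answer: 10

Derivation:
Click 1 (1,6) count=0: revealed 9 new [(0,4) (0,5) (0,6) (1,4) (1,5) (1,6) (2,4) (2,5) (2,6)] -> total=9
Click 2 (1,0) count=1: revealed 1 new [(1,0)] -> total=10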